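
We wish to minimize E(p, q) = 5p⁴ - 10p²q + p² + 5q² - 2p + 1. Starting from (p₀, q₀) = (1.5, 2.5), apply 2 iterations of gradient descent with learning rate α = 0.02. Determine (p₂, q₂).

(1.4699012, 2.49138)

∇E = (20p³ - 20pq + 2p - 2, -10p² + 10q)
Step 1: at (1.5, 2.5), ∇E = (-6.5, 2.5) → (1.5, 2.5) − 0.02·(-6.5, 2.5) = (1.63, 2.45)
Step 2: at (1.63, 2.45), ∇E = (8.00494, -2.069) → (1.63, 2.45) − 0.02·(8.00494, -2.069) = (1.4699012, 2.49138)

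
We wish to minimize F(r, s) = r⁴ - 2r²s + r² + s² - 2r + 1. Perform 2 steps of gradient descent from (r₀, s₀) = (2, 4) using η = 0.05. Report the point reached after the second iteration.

∇F = (4r³ - 4rs + 2r - 2, -2r² + 2s)
Step 1: at (2, 4), ∇F = (2, 0) → (2, 4) − 0.05·(2, 0) = (1.9, 4)
Step 2: at (1.9, 4), ∇F = (-1.164, 0.78) → (1.9, 4) − 0.05·(-1.164, 0.78) = (1.9582, 3.961)

(1.9582, 3.961)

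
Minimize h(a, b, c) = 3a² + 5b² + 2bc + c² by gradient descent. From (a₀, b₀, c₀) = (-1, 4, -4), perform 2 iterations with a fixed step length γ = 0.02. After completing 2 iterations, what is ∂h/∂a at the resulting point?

∇h = (6a, 10b + 2c, 2b + 2c)
Step 1: at (-1, 4, -4), ∇h = (-6, 32, 0) → (-1, 4, -4) − 0.02·(-6, 32, 0) = (-0.88, 3.36, -4)
Step 2: at (-0.88, 3.36, -4), ∇h = (-5.28, 25.6, -1.28) → (-0.88, 3.36, -4) − 0.02·(-5.28, 25.6, -1.28) = (-0.7744, 2.848, -3.9744)
∂h/∂a at (-0.7744, 2.848, -3.9744) = -4.6464

-4.6464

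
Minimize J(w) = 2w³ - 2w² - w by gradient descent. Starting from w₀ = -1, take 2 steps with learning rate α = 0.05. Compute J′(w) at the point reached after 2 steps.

J′(w) = 6w² - 4w - 1
w₁ = -1 − 0.05·9 = -1.45
w₂ = -1.45 − 0.05·17.415 = -2.32075
J′(w) at (-2.32075) = 40.598283375

40.598283375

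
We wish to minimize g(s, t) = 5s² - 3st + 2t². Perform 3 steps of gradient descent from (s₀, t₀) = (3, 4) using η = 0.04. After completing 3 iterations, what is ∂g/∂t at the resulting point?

7.800192

∇g = (10s - 3t, -3s + 4t)
Step 1: at (3, 4), ∇g = (18, 7) → (3, 4) − 0.04·(18, 7) = (2.28, 3.72)
Step 2: at (2.28, 3.72), ∇g = (11.64, 8.04) → (2.28, 3.72) − 0.04·(11.64, 8.04) = (1.8144, 3.3984)
Step 3: at (1.8144, 3.3984), ∇g = (7.9488, 8.1504) → (1.8144, 3.3984) − 0.04·(7.9488, 8.1504) = (1.496448, 3.072384)
∂g/∂t at (1.496448, 3.072384) = 7.800192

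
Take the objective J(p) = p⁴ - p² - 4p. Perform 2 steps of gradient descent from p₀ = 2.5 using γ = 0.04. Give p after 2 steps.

0.54133504

J′(p) = 4p³ - 2p - 4
p₁ = 2.5 − 0.04·53.5 = 0.36
p₂ = 0.36 − 0.04·(-4.533376) = 0.54133504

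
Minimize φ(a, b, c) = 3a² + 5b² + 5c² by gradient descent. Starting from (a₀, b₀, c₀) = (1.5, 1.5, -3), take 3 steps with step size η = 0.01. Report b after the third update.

∇φ = (6a, 10b, 10c)
Step 1: at (1.5, 1.5, -3), ∇φ = (9, 15, -30) → (1.5, 1.5, -3) − 0.01·(9, 15, -30) = (1.41, 1.35, -2.7)
Step 2: at (1.41, 1.35, -2.7), ∇φ = (8.46, 13.5, -27) → (1.41, 1.35, -2.7) − 0.01·(8.46, 13.5, -27) = (1.3254, 1.215, -2.43)
Step 3: at (1.3254, 1.215, -2.43), ∇φ = (7.9524, 12.15, -24.3) → (1.3254, 1.215, -2.43) − 0.01·(7.9524, 12.15, -24.3) = (1.245876, 1.0935, -2.187)
b = 1.0935

1.0935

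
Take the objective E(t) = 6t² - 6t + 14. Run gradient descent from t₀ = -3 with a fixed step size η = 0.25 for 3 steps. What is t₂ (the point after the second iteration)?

-13.5

E′(t) = 12t - 6
t₁ = -3 − 0.25·(-42) = 7.5
t₂ = 7.5 − 0.25·84 = -13.5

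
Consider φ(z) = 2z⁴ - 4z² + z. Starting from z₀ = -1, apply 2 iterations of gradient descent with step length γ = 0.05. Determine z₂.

-1.05695

φ′(z) = 8z³ - 8z + 1
z₁ = -1 − 0.05·1 = -1.05
z₂ = -1.05 − 0.05·0.139 = -1.05695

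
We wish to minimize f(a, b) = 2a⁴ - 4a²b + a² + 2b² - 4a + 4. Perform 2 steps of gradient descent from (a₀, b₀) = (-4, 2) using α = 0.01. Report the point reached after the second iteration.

∇f = (8a³ - 8ab + 2a - 4, -4a² + 4b)
Step 1: at (-4, 2), ∇f = (-460, -56) → (-4, 2) − 0.01·(-460, -56) = (0.6, 2.56)
Step 2: at (0.6, 2.56), ∇f = (-13.36, 8.8) → (0.6, 2.56) − 0.01·(-13.36, 8.8) = (0.7336, 2.472)

(0.7336, 2.472)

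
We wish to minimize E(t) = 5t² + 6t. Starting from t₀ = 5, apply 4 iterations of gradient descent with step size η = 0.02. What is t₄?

E′(t) = 10t + 6
t₁ = 5 − 0.02·56 = 3.88
t₂ = 3.88 − 0.02·44.8 = 2.984
t₃ = 2.984 − 0.02·35.84 = 2.2672
t₄ = 2.2672 − 0.02·28.672 = 1.69376

1.69376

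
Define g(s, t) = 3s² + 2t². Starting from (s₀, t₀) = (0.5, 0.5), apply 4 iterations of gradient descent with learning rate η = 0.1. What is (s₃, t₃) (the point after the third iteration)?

(0.032, 0.108)

∇g = (6s, 4t)
Step 1: at (0.5, 0.5), ∇g = (3, 2) → (0.5, 0.5) − 0.1·(3, 2) = (0.2, 0.3)
Step 2: at (0.2, 0.3), ∇g = (1.2, 1.2) → (0.2, 0.3) − 0.1·(1.2, 1.2) = (0.08, 0.18)
Step 3: at (0.08, 0.18), ∇g = (0.48, 0.72) → (0.08, 0.18) − 0.1·(0.48, 0.72) = (0.032, 0.108)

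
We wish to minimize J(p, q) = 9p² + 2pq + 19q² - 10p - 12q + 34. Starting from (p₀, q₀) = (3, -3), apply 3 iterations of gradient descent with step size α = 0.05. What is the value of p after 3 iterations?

0.752

∇J = (18p + 2q - 10, 2p + 38q - 12)
(p₁, q₁) = (3, -3) − 0.05·(38, -120) = (1.1, 3)
(p₂, q₂) = (1.1, 3) − 0.05·(15.8, 104.2) = (0.31, -2.21)
(p₃, q₃) = (0.31, -2.21) − 0.05·(-8.84, -95.36) = (0.752, 2.558)
p = 0.752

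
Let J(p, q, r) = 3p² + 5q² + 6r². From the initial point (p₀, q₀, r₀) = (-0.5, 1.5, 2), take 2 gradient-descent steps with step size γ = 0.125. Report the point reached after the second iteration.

∇J = (6p, 10q, 12r)
(p₁, q₁, r₁) = (-0.5, 1.5, 2) − 0.125·(-3, 15, 24) = (-0.125, -0.375, -1)
(p₂, q₂, r₂) = (-0.125, -0.375, -1) − 0.125·(-0.75, -3.75, -12) = (-0.03125, 0.09375, 0.5)

(-0.03125, 0.09375, 0.5)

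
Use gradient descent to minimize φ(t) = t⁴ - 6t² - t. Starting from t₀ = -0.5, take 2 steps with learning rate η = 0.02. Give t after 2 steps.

-0.69516968

φ′(t) = 4t³ - 12t - 1
Step 1: φ′(-0.5) = 4.5; t₁ = -0.5 − 0.02·4.5 = -0.59
Step 2: φ′(-0.59) = 5.258484; t₂ = -0.59 − 0.02·5.258484 = -0.69516968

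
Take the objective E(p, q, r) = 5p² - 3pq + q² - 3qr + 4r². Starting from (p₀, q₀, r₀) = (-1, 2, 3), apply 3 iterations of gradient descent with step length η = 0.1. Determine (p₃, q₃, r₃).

(0.69, 2.308, 0.87)

∇E = (10p - 3q, -3p + 2q - 3r, -3q + 8r)
(p₁, q₁, r₁) = (-1, 2, 3) − 0.1·(-16, -2, 18) = (0.6, 2.2, 1.2)
(p₂, q₂, r₂) = (0.6, 2.2, 1.2) − 0.1·(-0.6, -1, 3) = (0.66, 2.3, 0.9)
(p₃, q₃, r₃) = (0.66, 2.3, 0.9) − 0.1·(-0.3, -0.08, 0.3) = (0.69, 2.308, 0.87)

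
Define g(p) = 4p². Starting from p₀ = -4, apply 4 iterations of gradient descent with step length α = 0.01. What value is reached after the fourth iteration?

-2.86557184

g′(p) = 8p
p₁ = -4 − 0.01·(-32) = -3.68
p₂ = -3.68 − 0.01·(-29.44) = -3.3856
p₃ = -3.3856 − 0.01·(-27.0848) = -3.114752
p₄ = -3.114752 − 0.01·(-24.918016) = -2.86557184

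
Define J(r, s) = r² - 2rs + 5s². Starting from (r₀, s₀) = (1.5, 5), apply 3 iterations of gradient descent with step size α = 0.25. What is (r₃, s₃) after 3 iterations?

(5, -18.5)

∇J = (2r - 2s, -2r + 10s)
(r₁, s₁) = (1.5, 5) − 0.25·(-7, 47) = (3.25, -6.75)
(r₂, s₂) = (3.25, -6.75) − 0.25·(20, -74) = (-1.75, 11.75)
(r₃, s₃) = (-1.75, 11.75) − 0.25·(-27, 121) = (5, -18.5)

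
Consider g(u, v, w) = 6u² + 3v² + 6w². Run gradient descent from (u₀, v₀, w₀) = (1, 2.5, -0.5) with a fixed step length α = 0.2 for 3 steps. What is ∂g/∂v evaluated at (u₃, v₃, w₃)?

∇g = (12u, 6v, 12w)
Step 1: at (1, 2.5, -0.5), ∇g = (12, 15, -6) → (1, 2.5, -0.5) − 0.2·(12, 15, -6) = (-1.4, -0.5, 0.7)
Step 2: at (-1.4, -0.5, 0.7), ∇g = (-16.8, -3, 8.4) → (-1.4, -0.5, 0.7) − 0.2·(-16.8, -3, 8.4) = (1.96, 0.1, -0.98)
Step 3: at (1.96, 0.1, -0.98), ∇g = (23.52, 0.6, -11.76) → (1.96, 0.1, -0.98) − 0.2·(23.52, 0.6, -11.76) = (-2.744, -0.02, 1.372)
∂g/∂v at (-2.744, -0.02, 1.372) = -0.12

-0.12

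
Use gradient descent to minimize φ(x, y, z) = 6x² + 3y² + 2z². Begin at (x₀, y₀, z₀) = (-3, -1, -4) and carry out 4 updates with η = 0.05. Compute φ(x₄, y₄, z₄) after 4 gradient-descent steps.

∇φ = (12x, 6y, 4z)
Step 1: at (-3, -1, -4), ∇φ = (-36, -6, -16) → (-3, -1, -4) − 0.05·(-36, -6, -16) = (-1.2, -0.7, -3.2)
Step 2: at (-1.2, -0.7, -3.2), ∇φ = (-14.4, -4.2, -12.8) → (-1.2, -0.7, -3.2) − 0.05·(-14.4, -4.2, -12.8) = (-0.48, -0.49, -2.56)
Step 3: at (-0.48, -0.49, -2.56), ∇φ = (-5.76, -2.94, -10.24) → (-0.48, -0.49, -2.56) − 0.05·(-5.76, -2.94, -10.24) = (-0.192, -0.343, -2.048)
Step 4: at (-0.192, -0.343, -2.048), ∇φ = (-2.304, -2.058, -8.192) → (-0.192, -0.343, -2.048) − 0.05·(-2.304, -2.058, -8.192) = (-0.0768, -0.2401, -1.6384)
φ(-0.0768, -0.2401, -1.6384) = 5.57704259

5.57704259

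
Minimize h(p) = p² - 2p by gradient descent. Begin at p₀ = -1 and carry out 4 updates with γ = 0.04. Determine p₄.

h′(p) = 2p - 2
Step 1: h′(-1) = -4; p₁ = -1 − 0.04·(-4) = -0.84
Step 2: h′(-0.84) = -3.68; p₂ = -0.84 − 0.04·(-3.68) = -0.6928
Step 3: h′(-0.6928) = -3.3856; p₃ = -0.6928 − 0.04·(-3.3856) = -0.557376
Step 4: h′(-0.557376) = -3.114752; p₄ = -0.557376 − 0.04·(-3.114752) = -0.43278592

-0.43278592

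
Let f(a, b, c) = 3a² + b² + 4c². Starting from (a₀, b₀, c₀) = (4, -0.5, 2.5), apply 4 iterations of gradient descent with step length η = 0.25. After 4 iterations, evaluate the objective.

∇f = (6a, 2b, 8c)
Step 1: at (4, -0.5, 2.5), ∇f = (24, -1, 20) → (4, -0.5, 2.5) − 0.25·(24, -1, 20) = (-2, -0.25, -2.5)
Step 2: at (-2, -0.25, -2.5), ∇f = (-12, -0.5, -20) → (-2, -0.25, -2.5) − 0.25·(-12, -0.5, -20) = (1, -0.125, 2.5)
Step 3: at (1, -0.125, 2.5), ∇f = (6, -0.25, 20) → (1, -0.125, 2.5) − 0.25·(6, -0.25, 20) = (-0.5, -0.0625, -2.5)
Step 4: at (-0.5, -0.0625, -2.5), ∇f = (-3, -0.125, -20) → (-0.5, -0.0625, -2.5) − 0.25·(-3, -0.125, -20) = (0.25, -0.03125, 2.5)
f(0.25, -0.03125, 2.5) = 25.1884765625

25.1884765625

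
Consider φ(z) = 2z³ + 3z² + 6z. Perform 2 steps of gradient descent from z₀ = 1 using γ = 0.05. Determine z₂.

-0.233

φ′(z) = 6z² + 6z + 6
Step 1: φ′(1) = 18; z₁ = 1 − 0.05·18 = 0.1
Step 2: φ′(0.1) = 6.66; z₂ = 0.1 − 0.05·6.66 = -0.233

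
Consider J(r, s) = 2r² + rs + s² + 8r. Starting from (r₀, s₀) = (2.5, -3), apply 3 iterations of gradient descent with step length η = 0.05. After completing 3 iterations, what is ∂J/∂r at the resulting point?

∇J = (4r + s + 8, r + 2s)
(r₁, s₁) = (2.5, -3) − 0.05·(15, -3.5) = (1.75, -2.825)
(r₂, s₂) = (1.75, -2.825) − 0.05·(12.175, -3.9) = (1.14125, -2.63)
(r₃, s₃) = (1.14125, -2.63) − 0.05·(9.935, -4.11875) = (0.6445, -2.4240625)
∂J/∂r at (0.6445, -2.4240625) = 8.1539375

8.1539375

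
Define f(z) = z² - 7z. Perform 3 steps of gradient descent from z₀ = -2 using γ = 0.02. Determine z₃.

f′(z) = 2z - 7
Step 1: f′(-2) = -11; z₁ = -2 − 0.02·(-11) = -1.78
Step 2: f′(-1.78) = -10.56; z₂ = -1.78 − 0.02·(-10.56) = -1.5688
Step 3: f′(-1.5688) = -10.1376; z₃ = -1.5688 − 0.02·(-10.1376) = -1.366048

-1.366048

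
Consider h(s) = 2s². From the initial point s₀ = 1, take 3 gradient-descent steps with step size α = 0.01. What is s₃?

h′(s) = 4s
Step 1: h′(1) = 4; s₁ = 1 − 0.01·4 = 0.96
Step 2: h′(0.96) = 3.84; s₂ = 0.96 − 0.01·3.84 = 0.9216
Step 3: h′(0.9216) = 3.6864; s₃ = 0.9216 − 0.01·3.6864 = 0.884736

0.884736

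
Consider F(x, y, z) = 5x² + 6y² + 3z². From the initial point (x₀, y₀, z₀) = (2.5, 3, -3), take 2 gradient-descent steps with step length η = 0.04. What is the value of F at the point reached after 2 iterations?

∇F = (10x, 12y, 6z)
(x₁, y₁, z₁) = (2.5, 3, -3) − 0.04·(25, 36, -18) = (1.5, 1.56, -2.28)
(x₂, y₂, z₂) = (1.5, 1.56, -2.28) − 0.04·(15, 18.72, -13.68) = (0.9, 0.8112, -1.7328)
F(0.9, 0.8112, -1.7328) = 17.00606016

17.00606016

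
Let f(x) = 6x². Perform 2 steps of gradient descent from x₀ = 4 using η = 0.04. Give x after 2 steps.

f′(x) = 12x
x₁ = 4 − 0.04·48 = 2.08
x₂ = 2.08 − 0.04·24.96 = 1.0816

1.0816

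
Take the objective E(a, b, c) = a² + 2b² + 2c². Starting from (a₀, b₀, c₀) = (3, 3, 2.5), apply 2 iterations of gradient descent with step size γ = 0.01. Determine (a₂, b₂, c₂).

∇E = (2a, 4b, 4c)
(a₁, b₁, c₁) = (3, 3, 2.5) − 0.01·(6, 12, 10) = (2.94, 2.88, 2.4)
(a₂, b₂, c₂) = (2.94, 2.88, 2.4) − 0.01·(5.88, 11.52, 9.6) = (2.8812, 2.7648, 2.304)

(2.8812, 2.7648, 2.304)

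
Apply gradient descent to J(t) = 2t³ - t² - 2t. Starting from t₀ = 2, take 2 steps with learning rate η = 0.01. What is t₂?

J′(t) = 6t² - 2t - 2
Step 1: J′(2) = 18; t₁ = 2 − 0.01·18 = 1.82
Step 2: J′(1.82) = 14.2344; t₂ = 1.82 − 0.01·14.2344 = 1.677656

1.677656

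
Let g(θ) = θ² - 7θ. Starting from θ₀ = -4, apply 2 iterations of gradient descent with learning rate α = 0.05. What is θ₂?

-2.575

g′(θ) = 2θ - 7
Step 1: g′(-4) = -15; θ₁ = -4 − 0.05·(-15) = -3.25
Step 2: g′(-3.25) = -13.5; θ₂ = -3.25 − 0.05·(-13.5) = -2.575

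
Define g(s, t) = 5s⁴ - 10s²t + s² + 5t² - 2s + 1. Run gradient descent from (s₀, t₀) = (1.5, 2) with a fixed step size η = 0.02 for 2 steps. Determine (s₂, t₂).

∇g = (20s³ - 20st + 2s - 2, -10s² + 10t)
Step 1: at (1.5, 2), ∇g = (8.5, -2.5) → (1.5, 2) − 0.02·(8.5, -2.5) = (1.33, 2.05)
Step 2: at (1.33, 2.05), ∇g = (-6.81726, 2.811) → (1.33, 2.05) − 0.02·(-6.81726, 2.811) = (1.4663452, 1.99378)

(1.4663452, 1.99378)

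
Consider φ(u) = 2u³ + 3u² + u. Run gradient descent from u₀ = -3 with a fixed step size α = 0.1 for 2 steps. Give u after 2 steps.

-29.714

φ′(u) = 6u² + 6u + 1
u₁ = -3 − 0.1·37 = -6.7
u₂ = -6.7 − 0.1·230.14 = -29.714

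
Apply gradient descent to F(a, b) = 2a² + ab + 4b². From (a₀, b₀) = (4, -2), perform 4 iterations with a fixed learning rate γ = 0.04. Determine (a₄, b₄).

(2.15773184, -0.72282112)

∇F = (4a + b, a + 8b)
Step 1: at (4, -2), ∇F = (14, -12) → (4, -2) − 0.04·(14, -12) = (3.44, -1.52)
Step 2: at (3.44, -1.52), ∇F = (12.24, -8.72) → (3.44, -1.52) − 0.04·(12.24, -8.72) = (2.9504, -1.1712)
Step 3: at (2.9504, -1.1712), ∇F = (10.6304, -6.4192) → (2.9504, -1.1712) − 0.04·(10.6304, -6.4192) = (2.525184, -0.914432)
Step 4: at (2.525184, -0.914432), ∇F = (9.186304, -4.790272) → (2.525184, -0.914432) − 0.04·(9.186304, -4.790272) = (2.15773184, -0.72282112)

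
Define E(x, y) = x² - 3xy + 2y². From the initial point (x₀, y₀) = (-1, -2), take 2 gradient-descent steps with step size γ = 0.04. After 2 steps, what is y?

∇E = (2x - 3y, -3x + 4y)
Step 1: at (-1, -2), ∇E = (4, -5) → (-1, -2) − 0.04·(4, -5) = (-1.16, -1.8)
Step 2: at (-1.16, -1.8), ∇E = (3.08, -3.72) → (-1.16, -1.8) − 0.04·(3.08, -3.72) = (-1.2832, -1.6512)
y = -1.6512

-1.6512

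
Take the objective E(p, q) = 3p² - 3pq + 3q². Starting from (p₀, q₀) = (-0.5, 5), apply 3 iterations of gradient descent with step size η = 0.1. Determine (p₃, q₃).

∇E = (6p - 3q, -3p + 6q)
(p₁, q₁) = (-0.5, 5) − 0.1·(-18, 31.5) = (1.3, 1.85)
(p₂, q₂) = (1.3, 1.85) − 0.1·(2.25, 7.2) = (1.075, 1.13)
(p₃, q₃) = (1.075, 1.13) − 0.1·(3.06, 3.555) = (0.769, 0.7745)

(0.769, 0.7745)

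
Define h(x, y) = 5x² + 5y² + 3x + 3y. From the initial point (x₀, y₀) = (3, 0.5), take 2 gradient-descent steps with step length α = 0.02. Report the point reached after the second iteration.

∇h = (10x + 3, 10y + 3)
Step 1: at (3, 0.5), ∇h = (33, 8) → (3, 0.5) − 0.02·(33, 8) = (2.34, 0.34)
Step 2: at (2.34, 0.34), ∇h = (26.4, 6.4) → (2.34, 0.34) − 0.02·(26.4, 6.4) = (1.812, 0.212)

(1.812, 0.212)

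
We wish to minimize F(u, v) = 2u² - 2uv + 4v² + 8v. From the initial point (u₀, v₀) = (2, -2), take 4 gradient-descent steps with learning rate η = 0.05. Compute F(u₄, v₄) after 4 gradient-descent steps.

-2.76887504

∇F = (4u - 2v, -2u + 8v + 8)
Step 1: at (2, -2), ∇F = (12, -12) → (2, -2) − 0.05·(12, -12) = (1.4, -1.4)
Step 2: at (1.4, -1.4), ∇F = (8.4, -6) → (1.4, -1.4) − 0.05·(8.4, -6) = (0.98, -1.1)
Step 3: at (0.98, -1.1), ∇F = (6.12, -2.76) → (0.98, -1.1) − 0.05·(6.12, -2.76) = (0.674, -0.962)
Step 4: at (0.674, -0.962), ∇F = (4.62, -1.044) → (0.674, -0.962) − 0.05·(4.62, -1.044) = (0.443, -0.9098)
F(0.443, -0.9098) = -2.76887504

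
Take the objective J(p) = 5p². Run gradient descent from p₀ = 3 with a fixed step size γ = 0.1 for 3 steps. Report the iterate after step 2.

J′(p) = 10p
p₁ = 3 − 0.1·30 = 0
p₂ = 0 − 0.1·0 = 0

0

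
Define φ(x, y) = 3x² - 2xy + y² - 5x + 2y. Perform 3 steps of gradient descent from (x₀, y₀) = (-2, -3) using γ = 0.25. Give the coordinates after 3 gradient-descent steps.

∇φ = (6x - 2y - 5, -2x + 2y + 2)
Step 1: at (-2, -3), ∇φ = (-11, 0) → (-2, -3) − 0.25·(-11, 0) = (0.75, -3)
Step 2: at (0.75, -3), ∇φ = (5.5, -5.5) → (0.75, -3) − 0.25·(5.5, -5.5) = (-0.625, -1.625)
Step 3: at (-0.625, -1.625), ∇φ = (-5.5, 0) → (-0.625, -1.625) − 0.25·(-5.5, 0) = (0.75, -1.625)

(0.75, -1.625)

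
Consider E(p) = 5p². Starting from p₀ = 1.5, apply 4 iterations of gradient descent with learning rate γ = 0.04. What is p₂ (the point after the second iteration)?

E′(p) = 10p
p₁ = 1.5 − 0.04·15 = 0.9
p₂ = 0.9 − 0.04·9 = 0.54

0.54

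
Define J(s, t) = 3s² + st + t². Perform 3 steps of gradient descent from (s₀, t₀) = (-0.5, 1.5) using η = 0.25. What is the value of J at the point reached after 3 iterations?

∇J = (6s + t, s + 2t)
(s₁, t₁) = (-0.5, 1.5) − 0.25·(-1.5, 2.5) = (-0.125, 0.875)
(s₂, t₂) = (-0.125, 0.875) − 0.25·(0.125, 1.625) = (-0.15625, 0.46875)
(s₃, t₃) = (-0.15625, 0.46875) − 0.25·(-0.46875, 0.78125) = (-0.0390625, 0.2734375)
J(-0.0390625, 0.2734375) = 0.06866455078125

0.06866455078125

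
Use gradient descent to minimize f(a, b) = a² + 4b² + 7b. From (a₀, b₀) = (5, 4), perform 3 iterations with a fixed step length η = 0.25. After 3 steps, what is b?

∇f = (2a, 8b + 7)
Step 1: at (5, 4), ∇f = (10, 39) → (5, 4) − 0.25·(10, 39) = (2.5, -5.75)
Step 2: at (2.5, -5.75), ∇f = (5, -39) → (2.5, -5.75) − 0.25·(5, -39) = (1.25, 4)
Step 3: at (1.25, 4), ∇f = (2.5, 39) → (1.25, 4) − 0.25·(2.5, 39) = (0.625, -5.75)
b = -5.75

-5.75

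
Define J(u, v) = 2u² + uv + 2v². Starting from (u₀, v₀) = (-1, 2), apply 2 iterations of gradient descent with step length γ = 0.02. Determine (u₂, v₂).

(-0.9204, 1.7304)

∇J = (4u + v, u + 4v)
(u₁, v₁) = (-1, 2) − 0.02·(-2, 7) = (-0.96, 1.86)
(u₂, v₂) = (-0.96, 1.86) − 0.02·(-1.98, 6.48) = (-0.9204, 1.7304)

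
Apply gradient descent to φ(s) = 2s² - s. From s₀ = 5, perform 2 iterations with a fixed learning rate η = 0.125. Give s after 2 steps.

φ′(s) = 4s - 1
Step 1: φ′(5) = 19; s₁ = 5 − 0.125·19 = 2.625
Step 2: φ′(2.625) = 9.5; s₂ = 2.625 − 0.125·9.5 = 1.4375

1.4375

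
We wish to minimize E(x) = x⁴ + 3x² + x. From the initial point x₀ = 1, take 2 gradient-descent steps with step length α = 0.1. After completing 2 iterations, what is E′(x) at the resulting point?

0.151517811456

E′(x) = 4x³ + 6x + 1
Step 1: E′(1) = 11; x₁ = 1 − 0.1·11 = -0.1
Step 2: E′(-0.1) = 0.396; x₂ = -0.1 − 0.1·0.396 = -0.1396
E′(x) at (-0.1396) = 0.151517811456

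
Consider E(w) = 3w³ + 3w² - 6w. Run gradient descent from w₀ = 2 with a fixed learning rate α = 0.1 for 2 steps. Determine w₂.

-4.636

E′(w) = 9w² + 6w - 6
Step 1: E′(2) = 42; w₁ = 2 − 0.1·42 = -2.2
Step 2: E′(-2.2) = 24.36; w₂ = -2.2 − 0.1·24.36 = -4.636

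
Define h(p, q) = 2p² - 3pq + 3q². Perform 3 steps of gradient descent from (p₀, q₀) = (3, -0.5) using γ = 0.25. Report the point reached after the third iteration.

∇h = (4p - 3q, -3p + 6q)
Step 1: at (3, -0.5), ∇h = (13.5, -12) → (3, -0.5) − 0.25·(13.5, -12) = (-0.375, 2.5)
Step 2: at (-0.375, 2.5), ∇h = (-9, 16.125) → (-0.375, 2.5) − 0.25·(-9, 16.125) = (1.875, -1.53125)
Step 3: at (1.875, -1.53125), ∇h = (12.09375, -14.8125) → (1.875, -1.53125) − 0.25·(12.09375, -14.8125) = (-1.1484375, 2.171875)

(-1.1484375, 2.171875)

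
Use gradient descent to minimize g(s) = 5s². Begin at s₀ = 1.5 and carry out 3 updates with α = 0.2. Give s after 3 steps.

g′(s) = 10s
s₁ = 1.5 − 0.2·15 = -1.5
s₂ = -1.5 − 0.2·(-15) = 1.5
s₃ = 1.5 − 0.2·15 = -1.5

-1.5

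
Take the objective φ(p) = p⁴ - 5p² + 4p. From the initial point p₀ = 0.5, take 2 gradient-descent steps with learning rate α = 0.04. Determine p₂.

φ′(p) = 4p³ - 10p + 4
p₁ = 0.5 − 0.04·(-0.5) = 0.52
p₂ = 0.52 − 0.04·(-0.637568) = 0.54550272

0.54550272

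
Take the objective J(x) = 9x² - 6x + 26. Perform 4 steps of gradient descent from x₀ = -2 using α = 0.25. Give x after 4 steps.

-349.8125

J′(x) = 18x - 6
Step 1: J′(-2) = -42; x₁ = -2 − 0.25·(-42) = 8.5
Step 2: J′(8.5) = 147; x₂ = 8.5 − 0.25·147 = -28.25
Step 3: J′(-28.25) = -514.5; x₃ = -28.25 − 0.25·(-514.5) = 100.375
Step 4: J′(100.375) = 1800.75; x₄ = 100.375 − 0.25·1800.75 = -349.8125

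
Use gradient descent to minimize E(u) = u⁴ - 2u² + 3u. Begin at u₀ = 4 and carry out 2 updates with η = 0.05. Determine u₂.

98.338675

E′(u) = 4u³ - 4u + 3
Step 1: E′(4) = 243; u₁ = 4 − 0.05·243 = -8.15
Step 2: E′(-8.15) = -2129.7735; u₂ = -8.15 − 0.05·(-2129.7735) = 98.338675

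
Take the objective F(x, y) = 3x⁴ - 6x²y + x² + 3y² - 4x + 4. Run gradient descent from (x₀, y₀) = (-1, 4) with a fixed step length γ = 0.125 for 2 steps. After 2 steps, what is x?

145.2265625

∇F = (12x³ - 12xy + 2x - 4, -6x² + 6y)
(x₁, y₁) = (-1, 4) − 0.125·(30, 18) = (-4.75, 1.75)
(x₂, y₂) = (-4.75, 1.75) − 0.125·(-1199.8125, -124.875) = (145.2265625, 17.359375)
x = 145.2265625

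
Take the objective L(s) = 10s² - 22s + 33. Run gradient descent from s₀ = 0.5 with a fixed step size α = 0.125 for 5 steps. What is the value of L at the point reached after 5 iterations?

L′(s) = 20s - 22
Step 1: L′(0.5) = -12; s₁ = 0.5 − 0.125·(-12) = 2
Step 2: L′(2) = 18; s₂ = 2 − 0.125·18 = -0.25
Step 3: L′(-0.25) = -27; s₃ = -0.25 − 0.125·(-27) = 3.125
Step 4: L′(3.125) = 40.5; s₄ = 3.125 − 0.125·40.5 = -1.9375
Step 5: L′(-1.9375) = -60.75; s₅ = -1.9375 − 0.125·(-60.75) = 5.65625
L(5.65625) = 228.494140625

228.494140625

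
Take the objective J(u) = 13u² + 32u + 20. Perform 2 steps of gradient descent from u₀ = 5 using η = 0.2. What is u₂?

108.68

J′(u) = 26u + 32
Step 1: J′(5) = 162; u₁ = 5 − 0.2·162 = -27.4
Step 2: J′(-27.4) = -680.4; u₂ = -27.4 − 0.2·(-680.4) = 108.68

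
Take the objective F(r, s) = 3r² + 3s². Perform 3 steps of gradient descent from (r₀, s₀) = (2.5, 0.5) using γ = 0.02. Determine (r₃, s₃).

∇F = (6r, 6s)
(r₁, s₁) = (2.5, 0.5) − 0.02·(15, 3) = (2.2, 0.44)
(r₂, s₂) = (2.2, 0.44) − 0.02·(13.2, 2.64) = (1.936, 0.3872)
(r₃, s₃) = (1.936, 0.3872) − 0.02·(11.616, 2.3232) = (1.70368, 0.340736)

(1.70368, 0.340736)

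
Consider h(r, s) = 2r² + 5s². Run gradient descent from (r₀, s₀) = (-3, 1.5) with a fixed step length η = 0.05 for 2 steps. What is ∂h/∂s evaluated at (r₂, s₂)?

3.75

∇h = (4r, 10s)
Step 1: at (-3, 1.5), ∇h = (-12, 15) → (-3, 1.5) − 0.05·(-12, 15) = (-2.4, 0.75)
Step 2: at (-2.4, 0.75), ∇h = (-9.6, 7.5) → (-2.4, 0.75) − 0.05·(-9.6, 7.5) = (-1.92, 0.375)
∂h/∂s at (-1.92, 0.375) = 3.75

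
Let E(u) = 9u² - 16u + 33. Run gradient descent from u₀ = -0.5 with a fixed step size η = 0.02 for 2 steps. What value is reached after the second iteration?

E′(u) = 18u - 16
Step 1: E′(-0.5) = -25; u₁ = -0.5 − 0.02·(-25) = 0
Step 2: E′(0) = -16; u₂ = 0 − 0.02·(-16) = 0.32

0.32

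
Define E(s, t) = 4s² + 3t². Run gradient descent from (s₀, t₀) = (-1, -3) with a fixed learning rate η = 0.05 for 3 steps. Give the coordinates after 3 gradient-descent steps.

(-0.216, -1.029)

∇E = (8s, 6t)
(s₁, t₁) = (-1, -3) − 0.05·(-8, -18) = (-0.6, -2.1)
(s₂, t₂) = (-0.6, -2.1) − 0.05·(-4.8, -12.6) = (-0.36, -1.47)
(s₃, t₃) = (-0.36, -1.47) − 0.05·(-2.88, -8.82) = (-0.216, -1.029)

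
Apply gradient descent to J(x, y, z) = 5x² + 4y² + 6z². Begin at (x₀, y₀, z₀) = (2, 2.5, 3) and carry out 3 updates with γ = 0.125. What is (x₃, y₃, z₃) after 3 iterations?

(-0.03125, 0, -0.375)

∇J = (10x, 8y, 12z)
Step 1: at (2, 2.5, 3), ∇J = (20, 20, 36) → (2, 2.5, 3) − 0.125·(20, 20, 36) = (-0.5, 0, -1.5)
Step 2: at (-0.5, 0, -1.5), ∇J = (-5, 0, -18) → (-0.5, 0, -1.5) − 0.125·(-5, 0, -18) = (0.125, 0, 0.75)
Step 3: at (0.125, 0, 0.75), ∇J = (1.25, 0, 9) → (0.125, 0, 0.75) − 0.125·(1.25, 0, 9) = (-0.03125, 0, -0.375)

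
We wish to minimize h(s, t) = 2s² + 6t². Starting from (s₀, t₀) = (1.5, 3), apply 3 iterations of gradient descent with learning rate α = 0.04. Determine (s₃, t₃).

∇h = (4s, 12t)
(s₁, t₁) = (1.5, 3) − 0.04·(6, 36) = (1.26, 1.56)
(s₂, t₂) = (1.26, 1.56) − 0.04·(5.04, 18.72) = (1.0584, 0.8112)
(s₃, t₃) = (1.0584, 0.8112) − 0.04·(4.2336, 9.7344) = (0.889056, 0.421824)

(0.889056, 0.421824)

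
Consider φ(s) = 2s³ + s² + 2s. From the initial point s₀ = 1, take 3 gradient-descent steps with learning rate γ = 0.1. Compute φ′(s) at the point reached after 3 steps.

2.116736

φ′(s) = 6s² + 2s + 2
s₁ = 1 − 0.1·10 = 0
s₂ = 0 − 0.1·2 = -0.2
s₃ = -0.2 − 0.1·1.84 = -0.384
φ′(s) at (-0.384) = 2.116736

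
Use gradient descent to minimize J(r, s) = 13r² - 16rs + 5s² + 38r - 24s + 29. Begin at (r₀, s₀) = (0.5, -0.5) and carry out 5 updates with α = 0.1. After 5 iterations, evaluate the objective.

913721.6504725504

∇J = (26r - 16s + 38, -16r + 10s - 24)
(r₁, s₁) = (0.5, -0.5) − 0.1·(59, -37) = (-5.4, 3.2)
(r₂, s₂) = (-5.4, 3.2) − 0.1·(-153.6, 94.4) = (9.96, -6.24)
(r₃, s₃) = (9.96, -6.24) − 0.1·(396.8, -245.76) = (-29.72, 18.336)
(r₄, s₄) = (-29.72, 18.336) − 0.1·(-1028.096, 634.88) = (73.0896, -45.152)
(r₅, s₅) = (73.0896, -45.152) − 0.1·(2660.7616, -1644.9536) = (-192.98656, 119.34336)
J(-192.98656, 119.34336) = 913721.6504725504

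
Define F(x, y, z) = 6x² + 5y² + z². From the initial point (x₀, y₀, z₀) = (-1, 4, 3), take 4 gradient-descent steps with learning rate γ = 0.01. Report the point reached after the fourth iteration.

(-0.59969536, 2.6244, 2.76710448)

∇F = (12x, 10y, 2z)
Step 1: at (-1, 4, 3), ∇F = (-12, 40, 6) → (-1, 4, 3) − 0.01·(-12, 40, 6) = (-0.88, 3.6, 2.94)
Step 2: at (-0.88, 3.6, 2.94), ∇F = (-10.56, 36, 5.88) → (-0.88, 3.6, 2.94) − 0.01·(-10.56, 36, 5.88) = (-0.7744, 3.24, 2.8812)
Step 3: at (-0.7744, 3.24, 2.8812), ∇F = (-9.2928, 32.4, 5.7624) → (-0.7744, 3.24, 2.8812) − 0.01·(-9.2928, 32.4, 5.7624) = (-0.681472, 2.916, 2.823576)
Step 4: at (-0.681472, 2.916, 2.823576), ∇F = (-8.177664, 29.16, 5.647152) → (-0.681472, 2.916, 2.823576) − 0.01·(-8.177664, 29.16, 5.647152) = (-0.59969536, 2.6244, 2.76710448)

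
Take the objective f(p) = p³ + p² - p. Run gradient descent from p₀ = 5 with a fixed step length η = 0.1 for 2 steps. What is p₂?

f′(p) = 3p² + 2p - 1
p₁ = 5 − 0.1·84 = -3.4
p₂ = -3.4 − 0.1·26.88 = -6.088

-6.088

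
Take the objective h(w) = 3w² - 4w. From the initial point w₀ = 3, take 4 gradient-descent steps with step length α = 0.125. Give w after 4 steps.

h′(w) = 6w - 4
w₁ = 3 − 0.125·14 = 1.25
w₂ = 1.25 − 0.125·3.5 = 0.8125
w₃ = 0.8125 − 0.125·0.875 = 0.703125
w₄ = 0.703125 − 0.125·0.21875 = 0.67578125

0.67578125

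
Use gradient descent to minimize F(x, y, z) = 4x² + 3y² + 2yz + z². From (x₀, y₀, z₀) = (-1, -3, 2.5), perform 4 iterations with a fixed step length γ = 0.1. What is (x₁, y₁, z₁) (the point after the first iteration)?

∇F = (8x, 6y + 2z, 2y + 2z)
(x₁, y₁, z₁) = (-1, -3, 2.5) − 0.1·(-8, -13, -1) = (-0.2, -1.7, 2.6)

(-0.2, -1.7, 2.6)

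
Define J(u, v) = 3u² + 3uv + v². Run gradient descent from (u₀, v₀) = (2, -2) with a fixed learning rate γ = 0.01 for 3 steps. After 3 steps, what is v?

∇J = (6u + 3v, 3u + 2v)
(u₁, v₁) = (2, -2) − 0.01·(6, 2) = (1.94, -2.02)
(u₂, v₂) = (1.94, -2.02) − 0.01·(5.58, 1.78) = (1.8842, -2.0378)
(u₃, v₃) = (1.8842, -2.0378) − 0.01·(5.1918, 1.577) = (1.832282, -2.05357)
v = -2.05357

-2.05357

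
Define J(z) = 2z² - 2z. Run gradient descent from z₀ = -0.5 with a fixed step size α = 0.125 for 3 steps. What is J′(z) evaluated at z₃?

J′(z) = 4z - 2
z₁ = -0.5 − 0.125·(-4) = 0
z₂ = 0 − 0.125·(-2) = 0.25
z₃ = 0.25 − 0.125·(-1) = 0.375
J′(z) at (0.375) = -0.5

-0.5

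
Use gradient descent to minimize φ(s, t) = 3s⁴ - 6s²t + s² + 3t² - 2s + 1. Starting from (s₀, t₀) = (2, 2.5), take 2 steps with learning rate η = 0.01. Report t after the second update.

2.592064

∇φ = (12s³ - 12st + 2s - 2, -6s² + 6t)
(s₁, t₁) = (2, 2.5) − 0.01·(38, -9) = (1.62, 2.59)
(s₂, t₂) = (1.62, 2.59) − 0.01·(1.908736, -0.2064) = (1.60091264, 2.592064)
t = 2.592064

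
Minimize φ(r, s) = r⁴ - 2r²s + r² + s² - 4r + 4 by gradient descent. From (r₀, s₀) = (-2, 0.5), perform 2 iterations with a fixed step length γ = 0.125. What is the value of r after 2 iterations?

∇φ = (4r³ - 4rs + 2r - 4, -2r² + 2s)
Step 1: at (-2, 0.5), ∇φ = (-36, -7) → (-2, 0.5) − 0.125·(-36, -7) = (2.5, 1.375)
Step 2: at (2.5, 1.375), ∇φ = (49.75, -9.75) → (2.5, 1.375) − 0.125·(49.75, -9.75) = (-3.71875, 2.59375)
r = -3.71875

-3.71875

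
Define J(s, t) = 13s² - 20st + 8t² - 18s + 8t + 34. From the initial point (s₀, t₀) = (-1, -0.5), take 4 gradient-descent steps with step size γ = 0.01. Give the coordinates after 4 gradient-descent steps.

∇J = (26s - 20t - 18, -20s + 16t + 8)
(s₁, t₁) = (-1, -0.5) − 0.01·(-34, 20) = (-0.66, -0.7)
(s₂, t₂) = (-0.66, -0.7) − 0.01·(-21.16, 10) = (-0.4484, -0.8)
(s₃, t₃) = (-0.4484, -0.8) − 0.01·(-13.6584, 4.168) = (-0.311816, -0.84168)
(s₄, t₄) = (-0.311816, -0.84168) − 0.01·(-9.273616, 0.76944) = (-0.21907984, -0.8493744)

(-0.21907984, -0.8493744)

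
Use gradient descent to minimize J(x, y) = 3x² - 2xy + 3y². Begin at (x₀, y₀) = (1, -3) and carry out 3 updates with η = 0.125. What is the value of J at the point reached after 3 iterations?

∇J = (6x - 2y, -2x + 6y)
(x₁, y₁) = (1, -3) − 0.125·(12, -20) = (-0.5, -0.5)
(x₂, y₂) = (-0.5, -0.5) − 0.125·(-2, -2) = (-0.25, -0.25)
(x₃, y₃) = (-0.25, -0.25) − 0.125·(-1, -1) = (-0.125, -0.125)
J(-0.125, -0.125) = 0.0625

0.0625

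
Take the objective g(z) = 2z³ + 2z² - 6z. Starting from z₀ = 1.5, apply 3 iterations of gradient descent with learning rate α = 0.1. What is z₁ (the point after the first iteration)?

g′(z) = 6z² + 4z - 6
z₁ = 1.5 − 0.1·13.5 = 0.15

0.15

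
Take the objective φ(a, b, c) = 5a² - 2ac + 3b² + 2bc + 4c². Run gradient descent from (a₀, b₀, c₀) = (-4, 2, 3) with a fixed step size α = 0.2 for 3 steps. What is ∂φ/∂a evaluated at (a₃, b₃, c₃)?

∇φ = (10a - 2c, 6b + 2c, -2a + 2b + 8c)
(a₁, b₁, c₁) = (-4, 2, 3) − 0.2·(-46, 18, 36) = (5.2, -1.6, -4.2)
(a₂, b₂, c₂) = (5.2, -1.6, -4.2) − 0.2·(60.4, -18, -47.2) = (-6.88, 2, 5.24)
(a₃, b₃, c₃) = (-6.88, 2, 5.24) − 0.2·(-79.28, 22.48, 59.68) = (8.976, -2.496, -6.696)
∂φ/∂a at (8.976, -2.496, -6.696) = 103.152

103.152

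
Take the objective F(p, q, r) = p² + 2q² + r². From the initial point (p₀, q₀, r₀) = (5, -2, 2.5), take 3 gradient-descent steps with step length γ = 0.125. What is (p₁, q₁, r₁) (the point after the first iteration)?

(3.75, -1, 1.875)

∇F = (2p, 4q, 2r)
(p₁, q₁, r₁) = (5, -2, 2.5) − 0.125·(10, -8, 5) = (3.75, -1, 1.875)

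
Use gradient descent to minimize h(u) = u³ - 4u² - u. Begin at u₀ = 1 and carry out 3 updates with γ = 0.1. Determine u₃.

h′(u) = 3u² - 8u - 1
Step 1: h′(1) = -6; u₁ = 1 − 0.1·(-6) = 1.6
Step 2: h′(1.6) = -6.12; u₂ = 1.6 − 0.1·(-6.12) = 2.212
Step 3: h′(2.212) = -4.017168; u₃ = 2.212 − 0.1·(-4.017168) = 2.6137168

2.6137168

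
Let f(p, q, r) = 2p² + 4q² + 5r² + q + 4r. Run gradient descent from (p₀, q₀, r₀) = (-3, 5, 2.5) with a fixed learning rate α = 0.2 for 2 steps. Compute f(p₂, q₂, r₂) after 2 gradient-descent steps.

54.8324

∇f = (4p, 8q + 1, 10r + 4)
(p₁, q₁, r₁) = (-3, 5, 2.5) − 0.2·(-12, 41, 29) = (-0.6, -3.2, -3.3)
(p₂, q₂, r₂) = (-0.6, -3.2, -3.3) − 0.2·(-2.4, -24.6, -29) = (-0.12, 1.72, 2.5)
f(-0.12, 1.72, 2.5) = 54.8324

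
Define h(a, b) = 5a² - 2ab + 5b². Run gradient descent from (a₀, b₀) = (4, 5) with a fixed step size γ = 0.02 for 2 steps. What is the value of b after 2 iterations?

3.464

∇h = (10a - 2b, -2a + 10b)
Step 1: at (4, 5), ∇h = (30, 42) → (4, 5) − 0.02·(30, 42) = (3.4, 4.16)
Step 2: at (3.4, 4.16), ∇h = (25.68, 34.8) → (3.4, 4.16) − 0.02·(25.68, 34.8) = (2.8864, 3.464)
b = 3.464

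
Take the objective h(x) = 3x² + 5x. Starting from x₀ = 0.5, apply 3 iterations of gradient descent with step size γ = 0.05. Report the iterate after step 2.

h′(x) = 6x + 5
x₁ = 0.5 − 0.05·8 = 0.1
x₂ = 0.1 − 0.05·5.6 = -0.18

-0.18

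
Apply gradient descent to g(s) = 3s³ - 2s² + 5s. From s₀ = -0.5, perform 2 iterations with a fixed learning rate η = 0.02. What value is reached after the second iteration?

g′(s) = 9s² - 4s + 5
s₁ = -0.5 − 0.02·9.25 = -0.685
s₂ = -0.685 − 0.02·11.963025 = -0.9242605

-0.9242605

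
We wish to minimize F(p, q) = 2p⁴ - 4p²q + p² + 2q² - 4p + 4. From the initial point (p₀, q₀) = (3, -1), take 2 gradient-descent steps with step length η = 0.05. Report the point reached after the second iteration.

(289.7984, 17.362)

∇F = (8p³ - 8pq + 2p - 4, -4p² + 4q)
Step 1: at (3, -1), ∇F = (242, -40) → (3, -1) − 0.05·(242, -40) = (-9.1, 1)
Step 2: at (-9.1, 1), ∇F = (-5977.968, -327.24) → (-9.1, 1) − 0.05·(-5977.968, -327.24) = (289.7984, 17.362)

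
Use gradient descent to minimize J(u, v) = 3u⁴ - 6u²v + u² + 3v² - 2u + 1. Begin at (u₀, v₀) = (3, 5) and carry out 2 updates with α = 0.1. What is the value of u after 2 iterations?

1857.6144

∇J = (12u³ - 12uv + 2u - 2, -6u² + 6v)
(u₁, v₁) = (3, 5) − 0.1·(148, -24) = (-11.8, 7.4)
(u₂, v₂) = (-11.8, 7.4) − 0.1·(-18694.144, -791.04) = (1857.6144, 86.504)
u = 1857.6144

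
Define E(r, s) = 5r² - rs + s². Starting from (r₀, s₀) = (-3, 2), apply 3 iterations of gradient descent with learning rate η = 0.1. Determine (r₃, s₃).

(0.106, 0.861)

∇E = (10r - s, -r + 2s)
(r₁, s₁) = (-3, 2) − 0.1·(-32, 7) = (0.2, 1.3)
(r₂, s₂) = (0.2, 1.3) − 0.1·(0.7, 2.4) = (0.13, 1.06)
(r₃, s₃) = (0.13, 1.06) − 0.1·(0.24, 1.99) = (0.106, 0.861)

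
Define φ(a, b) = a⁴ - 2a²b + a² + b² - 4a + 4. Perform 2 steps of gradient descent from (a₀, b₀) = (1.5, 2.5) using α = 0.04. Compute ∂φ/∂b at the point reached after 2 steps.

-0.2211934208

∇φ = (4a³ - 4ab + 2a - 4, -2a² + 2b)
Step 1: at (1.5, 2.5), ∇φ = (-2.5, 0.5) → (1.5, 2.5) − 0.04·(-2.5, 0.5) = (1.6, 2.48)
Step 2: at (1.6, 2.48), ∇φ = (-0.288, -0.16) → (1.6, 2.48) − 0.04·(-0.288, -0.16) = (1.61152, 2.4864)
∂φ/∂b at (1.61152, 2.4864) = -0.2211934208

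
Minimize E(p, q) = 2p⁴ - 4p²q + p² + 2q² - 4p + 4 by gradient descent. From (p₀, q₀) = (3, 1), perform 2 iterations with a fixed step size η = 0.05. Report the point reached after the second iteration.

(107.5072, 11.058)

∇E = (8p³ - 8pq + 2p - 4, -4p² + 4q)
Step 1: at (3, 1), ∇E = (194, -32) → (3, 1) − 0.05·(194, -32) = (-6.7, 2.6)
Step 2: at (-6.7, 2.6), ∇E = (-2284.144, -169.16) → (-6.7, 2.6) − 0.05·(-2284.144, -169.16) = (107.5072, 11.058)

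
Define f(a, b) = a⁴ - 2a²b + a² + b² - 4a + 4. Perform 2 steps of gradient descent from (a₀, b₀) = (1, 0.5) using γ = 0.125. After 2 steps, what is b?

∇f = (4a³ - 4ab + 2a - 4, -2a² + 2b)
(a₁, b₁) = (1, 0.5) − 0.125·(0, -1) = (1, 0.625)
(a₂, b₂) = (1, 0.625) − 0.125·(-0.5, -0.75) = (1.0625, 0.71875)
b = 0.71875

0.71875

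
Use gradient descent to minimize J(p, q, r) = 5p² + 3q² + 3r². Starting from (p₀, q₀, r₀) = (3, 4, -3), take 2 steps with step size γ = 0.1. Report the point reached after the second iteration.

∇J = (10p, 6q, 6r)
(p₁, q₁, r₁) = (3, 4, -3) − 0.1·(30, 24, -18) = (0, 1.6, -1.2)
(p₂, q₂, r₂) = (0, 1.6, -1.2) − 0.1·(0, 9.6, -7.2) = (0, 0.64, -0.48)

(0, 0.64, -0.48)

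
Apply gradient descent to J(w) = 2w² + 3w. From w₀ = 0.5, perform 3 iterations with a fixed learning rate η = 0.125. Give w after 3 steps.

J′(w) = 4w + 3
Step 1: J′(0.5) = 5; w₁ = 0.5 − 0.125·5 = -0.125
Step 2: J′(-0.125) = 2.5; w₂ = -0.125 − 0.125·2.5 = -0.4375
Step 3: J′(-0.4375) = 1.25; w₃ = -0.4375 − 0.125·1.25 = -0.59375

-0.59375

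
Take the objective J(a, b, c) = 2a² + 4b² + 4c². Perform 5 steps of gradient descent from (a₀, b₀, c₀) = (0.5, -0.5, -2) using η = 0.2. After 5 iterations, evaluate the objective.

0.1027925504

∇J = (4a, 8b, 8c)
(a₁, b₁, c₁) = (0.5, -0.5, -2) − 0.2·(2, -4, -16) = (0.1, 0.3, 1.2)
(a₂, b₂, c₂) = (0.1, 0.3, 1.2) − 0.2·(0.4, 2.4, 9.6) = (0.02, -0.18, -0.72)
(a₃, b₃, c₃) = (0.02, -0.18, -0.72) − 0.2·(0.08, -1.44, -5.76) = (0.004, 0.108, 0.432)
(a₄, b₄, c₄) = (0.004, 0.108, 0.432) − 0.2·(0.016, 0.864, 3.456) = (0.0008, -0.0648, -0.2592)
(a₅, b₅, c₅) = (0.0008, -0.0648, -0.2592) − 0.2·(0.0032, -0.5184, -2.0736) = (0.00016, 0.03888, 0.15552)
J(0.00016, 0.03888, 0.15552) = 0.1027925504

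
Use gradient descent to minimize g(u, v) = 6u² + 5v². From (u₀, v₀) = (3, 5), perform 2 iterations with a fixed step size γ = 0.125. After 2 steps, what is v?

0.3125

∇g = (12u, 10v)
(u₁, v₁) = (3, 5) − 0.125·(36, 50) = (-1.5, -1.25)
(u₂, v₂) = (-1.5, -1.25) − 0.125·(-18, -12.5) = (0.75, 0.3125)
v = 0.3125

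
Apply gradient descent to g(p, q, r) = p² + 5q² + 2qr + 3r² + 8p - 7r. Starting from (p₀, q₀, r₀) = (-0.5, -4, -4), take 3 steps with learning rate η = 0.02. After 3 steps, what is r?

-2.031232

∇g = (2p + 8, 10q + 2r, 2q + 6r - 7)
(p₁, q₁, r₁) = (-0.5, -4, -4) − 0.02·(7, -48, -39) = (-0.64, -3.04, -3.22)
(p₂, q₂, r₂) = (-0.64, -3.04, -3.22) − 0.02·(6.72, -36.84, -32.4) = (-0.7744, -2.3032, -2.572)
(p₃, q₃, r₃) = (-0.7744, -2.3032, -2.572) − 0.02·(6.4512, -28.176, -27.0384) = (-0.903424, -1.73968, -2.031232)
r = -2.031232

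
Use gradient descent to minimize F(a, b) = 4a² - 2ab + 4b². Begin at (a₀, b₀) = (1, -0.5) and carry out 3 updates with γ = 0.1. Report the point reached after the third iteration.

(0.016, 0.016)

∇F = (8a - 2b, -2a + 8b)
Step 1: at (1, -0.5), ∇F = (9, -6) → (1, -0.5) − 0.1·(9, -6) = (0.1, 0.1)
Step 2: at (0.1, 0.1), ∇F = (0.6, 0.6) → (0.1, 0.1) − 0.1·(0.6, 0.6) = (0.04, 0.04)
Step 3: at (0.04, 0.04), ∇F = (0.24, 0.24) → (0.04, 0.04) − 0.1·(0.24, 0.24) = (0.016, 0.016)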